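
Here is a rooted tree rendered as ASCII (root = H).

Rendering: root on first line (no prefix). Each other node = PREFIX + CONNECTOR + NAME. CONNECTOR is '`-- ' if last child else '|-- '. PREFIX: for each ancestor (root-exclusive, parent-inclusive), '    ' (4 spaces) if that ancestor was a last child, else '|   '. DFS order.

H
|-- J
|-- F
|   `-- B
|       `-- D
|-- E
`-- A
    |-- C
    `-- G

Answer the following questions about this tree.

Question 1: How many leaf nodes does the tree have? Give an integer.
Answer: 5

Derivation:
Leaves (nodes with no children): C, D, E, G, J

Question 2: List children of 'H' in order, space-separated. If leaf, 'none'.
Answer: J F E A

Derivation:
Node H's children (from adjacency): J, F, E, A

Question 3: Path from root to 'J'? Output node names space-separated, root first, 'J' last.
Walk down from root: H -> J

Answer: H J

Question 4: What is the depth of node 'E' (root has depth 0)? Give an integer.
Answer: 1

Derivation:
Path from root to E: H -> E
Depth = number of edges = 1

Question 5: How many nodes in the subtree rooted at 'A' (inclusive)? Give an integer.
Answer: 3

Derivation:
Subtree rooted at A contains: A, C, G
Count = 3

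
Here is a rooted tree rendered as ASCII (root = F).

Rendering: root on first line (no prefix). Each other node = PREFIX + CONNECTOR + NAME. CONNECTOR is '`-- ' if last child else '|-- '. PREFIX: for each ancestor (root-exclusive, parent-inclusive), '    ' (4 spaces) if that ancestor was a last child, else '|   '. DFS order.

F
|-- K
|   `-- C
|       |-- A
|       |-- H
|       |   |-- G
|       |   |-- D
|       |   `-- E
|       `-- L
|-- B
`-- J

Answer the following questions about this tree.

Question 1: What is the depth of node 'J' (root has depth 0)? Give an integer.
Path from root to J: F -> J
Depth = number of edges = 1

Answer: 1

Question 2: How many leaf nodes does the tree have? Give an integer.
Answer: 7

Derivation:
Leaves (nodes with no children): A, B, D, E, G, J, L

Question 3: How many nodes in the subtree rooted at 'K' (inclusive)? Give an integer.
Answer: 8

Derivation:
Subtree rooted at K contains: A, C, D, E, G, H, K, L
Count = 8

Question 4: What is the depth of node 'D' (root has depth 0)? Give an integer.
Path from root to D: F -> K -> C -> H -> D
Depth = number of edges = 4

Answer: 4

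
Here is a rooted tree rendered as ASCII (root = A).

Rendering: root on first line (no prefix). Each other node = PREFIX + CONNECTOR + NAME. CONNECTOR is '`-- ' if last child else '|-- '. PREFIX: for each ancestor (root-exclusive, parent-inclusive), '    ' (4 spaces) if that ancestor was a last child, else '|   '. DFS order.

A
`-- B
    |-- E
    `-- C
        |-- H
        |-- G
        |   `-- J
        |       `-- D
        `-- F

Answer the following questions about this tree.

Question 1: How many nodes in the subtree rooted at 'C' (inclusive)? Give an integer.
Answer: 6

Derivation:
Subtree rooted at C contains: C, D, F, G, H, J
Count = 6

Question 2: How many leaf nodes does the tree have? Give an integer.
Answer: 4

Derivation:
Leaves (nodes with no children): D, E, F, H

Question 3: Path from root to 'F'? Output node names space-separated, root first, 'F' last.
Answer: A B C F

Derivation:
Walk down from root: A -> B -> C -> F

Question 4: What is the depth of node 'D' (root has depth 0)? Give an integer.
Path from root to D: A -> B -> C -> G -> J -> D
Depth = number of edges = 5

Answer: 5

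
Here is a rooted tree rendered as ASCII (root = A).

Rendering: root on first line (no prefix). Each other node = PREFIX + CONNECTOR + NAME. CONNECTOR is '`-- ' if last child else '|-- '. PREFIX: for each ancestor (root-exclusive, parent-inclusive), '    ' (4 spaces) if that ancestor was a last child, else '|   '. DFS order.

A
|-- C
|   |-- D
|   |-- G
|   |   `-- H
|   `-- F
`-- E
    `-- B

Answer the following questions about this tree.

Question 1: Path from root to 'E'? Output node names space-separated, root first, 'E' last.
Answer: A E

Derivation:
Walk down from root: A -> E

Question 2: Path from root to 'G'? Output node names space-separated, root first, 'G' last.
Answer: A C G

Derivation:
Walk down from root: A -> C -> G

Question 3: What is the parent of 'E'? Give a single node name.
Scan adjacency: E appears as child of A

Answer: A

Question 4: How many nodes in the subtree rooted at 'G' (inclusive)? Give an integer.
Subtree rooted at G contains: G, H
Count = 2

Answer: 2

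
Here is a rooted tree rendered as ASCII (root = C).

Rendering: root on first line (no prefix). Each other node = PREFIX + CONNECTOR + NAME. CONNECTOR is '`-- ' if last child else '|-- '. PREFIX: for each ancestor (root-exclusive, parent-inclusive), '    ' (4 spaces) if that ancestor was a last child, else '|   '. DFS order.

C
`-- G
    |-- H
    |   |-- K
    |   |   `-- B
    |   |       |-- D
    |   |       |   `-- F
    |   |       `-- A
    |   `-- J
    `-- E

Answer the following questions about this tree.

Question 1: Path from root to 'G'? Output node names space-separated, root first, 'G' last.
Walk down from root: C -> G

Answer: C G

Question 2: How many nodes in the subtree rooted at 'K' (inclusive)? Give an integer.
Subtree rooted at K contains: A, B, D, F, K
Count = 5

Answer: 5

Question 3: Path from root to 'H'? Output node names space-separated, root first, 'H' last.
Answer: C G H

Derivation:
Walk down from root: C -> G -> H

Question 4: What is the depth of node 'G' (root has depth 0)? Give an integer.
Path from root to G: C -> G
Depth = number of edges = 1

Answer: 1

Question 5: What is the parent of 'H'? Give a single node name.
Answer: G

Derivation:
Scan adjacency: H appears as child of G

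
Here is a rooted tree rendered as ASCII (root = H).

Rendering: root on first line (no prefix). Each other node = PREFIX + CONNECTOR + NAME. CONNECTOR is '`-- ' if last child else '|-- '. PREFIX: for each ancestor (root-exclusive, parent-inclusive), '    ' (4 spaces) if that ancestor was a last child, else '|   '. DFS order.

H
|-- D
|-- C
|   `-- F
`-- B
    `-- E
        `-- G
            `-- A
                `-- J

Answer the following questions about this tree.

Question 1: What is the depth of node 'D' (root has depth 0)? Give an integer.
Path from root to D: H -> D
Depth = number of edges = 1

Answer: 1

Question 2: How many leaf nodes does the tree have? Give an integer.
Answer: 3

Derivation:
Leaves (nodes with no children): D, F, J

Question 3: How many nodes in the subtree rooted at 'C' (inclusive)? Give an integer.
Subtree rooted at C contains: C, F
Count = 2

Answer: 2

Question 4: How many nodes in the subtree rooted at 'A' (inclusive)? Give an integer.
Answer: 2

Derivation:
Subtree rooted at A contains: A, J
Count = 2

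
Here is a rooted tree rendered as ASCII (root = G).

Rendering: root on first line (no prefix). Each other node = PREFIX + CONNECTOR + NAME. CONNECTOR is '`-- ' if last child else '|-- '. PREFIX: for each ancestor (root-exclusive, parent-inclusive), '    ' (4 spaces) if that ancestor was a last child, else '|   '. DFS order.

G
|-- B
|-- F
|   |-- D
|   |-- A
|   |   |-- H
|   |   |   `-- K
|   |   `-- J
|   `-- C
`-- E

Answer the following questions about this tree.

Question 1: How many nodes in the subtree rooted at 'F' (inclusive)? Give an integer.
Answer: 7

Derivation:
Subtree rooted at F contains: A, C, D, F, H, J, K
Count = 7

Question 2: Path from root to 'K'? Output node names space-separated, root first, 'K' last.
Walk down from root: G -> F -> A -> H -> K

Answer: G F A H K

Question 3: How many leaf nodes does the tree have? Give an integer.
Leaves (nodes with no children): B, C, D, E, J, K

Answer: 6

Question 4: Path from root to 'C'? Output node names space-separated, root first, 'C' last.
Answer: G F C

Derivation:
Walk down from root: G -> F -> C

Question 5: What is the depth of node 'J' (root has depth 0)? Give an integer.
Path from root to J: G -> F -> A -> J
Depth = number of edges = 3

Answer: 3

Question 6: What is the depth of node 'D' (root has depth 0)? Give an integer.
Answer: 2

Derivation:
Path from root to D: G -> F -> D
Depth = number of edges = 2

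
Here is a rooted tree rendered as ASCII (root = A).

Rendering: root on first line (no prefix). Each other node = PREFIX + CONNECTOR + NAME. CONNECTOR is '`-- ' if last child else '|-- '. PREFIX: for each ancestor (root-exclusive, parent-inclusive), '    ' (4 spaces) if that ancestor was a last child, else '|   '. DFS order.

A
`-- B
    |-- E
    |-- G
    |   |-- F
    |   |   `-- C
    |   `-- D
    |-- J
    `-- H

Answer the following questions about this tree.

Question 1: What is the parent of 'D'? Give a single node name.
Scan adjacency: D appears as child of G

Answer: G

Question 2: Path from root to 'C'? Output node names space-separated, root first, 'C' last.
Walk down from root: A -> B -> G -> F -> C

Answer: A B G F C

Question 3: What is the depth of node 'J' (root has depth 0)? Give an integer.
Answer: 2

Derivation:
Path from root to J: A -> B -> J
Depth = number of edges = 2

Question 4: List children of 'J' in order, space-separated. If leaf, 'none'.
Answer: none

Derivation:
Node J's children (from adjacency): (leaf)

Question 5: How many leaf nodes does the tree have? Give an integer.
Answer: 5

Derivation:
Leaves (nodes with no children): C, D, E, H, J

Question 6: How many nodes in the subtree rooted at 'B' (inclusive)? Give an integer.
Answer: 8

Derivation:
Subtree rooted at B contains: B, C, D, E, F, G, H, J
Count = 8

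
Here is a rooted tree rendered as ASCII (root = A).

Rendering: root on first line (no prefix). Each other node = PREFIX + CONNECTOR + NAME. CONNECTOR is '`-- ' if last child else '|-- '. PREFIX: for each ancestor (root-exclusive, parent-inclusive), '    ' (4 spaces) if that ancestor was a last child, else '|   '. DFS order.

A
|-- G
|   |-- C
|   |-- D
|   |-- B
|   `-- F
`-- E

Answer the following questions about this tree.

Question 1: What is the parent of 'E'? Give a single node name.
Scan adjacency: E appears as child of A

Answer: A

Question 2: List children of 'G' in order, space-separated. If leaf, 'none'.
Node G's children (from adjacency): C, D, B, F

Answer: C D B F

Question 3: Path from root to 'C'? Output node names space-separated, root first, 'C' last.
Walk down from root: A -> G -> C

Answer: A G C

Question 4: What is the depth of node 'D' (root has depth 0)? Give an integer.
Answer: 2

Derivation:
Path from root to D: A -> G -> D
Depth = number of edges = 2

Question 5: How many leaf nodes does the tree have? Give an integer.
Leaves (nodes with no children): B, C, D, E, F

Answer: 5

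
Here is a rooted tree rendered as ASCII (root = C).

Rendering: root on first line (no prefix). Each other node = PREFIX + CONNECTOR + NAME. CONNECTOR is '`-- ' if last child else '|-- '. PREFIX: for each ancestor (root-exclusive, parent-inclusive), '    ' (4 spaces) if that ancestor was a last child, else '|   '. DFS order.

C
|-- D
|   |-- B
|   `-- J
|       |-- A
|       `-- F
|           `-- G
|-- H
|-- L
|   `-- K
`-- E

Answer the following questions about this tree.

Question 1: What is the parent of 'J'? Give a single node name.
Scan adjacency: J appears as child of D

Answer: D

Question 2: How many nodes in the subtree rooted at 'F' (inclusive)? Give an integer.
Subtree rooted at F contains: F, G
Count = 2

Answer: 2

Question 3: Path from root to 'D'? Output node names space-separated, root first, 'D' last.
Walk down from root: C -> D

Answer: C D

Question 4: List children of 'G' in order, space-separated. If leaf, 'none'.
Answer: none

Derivation:
Node G's children (from adjacency): (leaf)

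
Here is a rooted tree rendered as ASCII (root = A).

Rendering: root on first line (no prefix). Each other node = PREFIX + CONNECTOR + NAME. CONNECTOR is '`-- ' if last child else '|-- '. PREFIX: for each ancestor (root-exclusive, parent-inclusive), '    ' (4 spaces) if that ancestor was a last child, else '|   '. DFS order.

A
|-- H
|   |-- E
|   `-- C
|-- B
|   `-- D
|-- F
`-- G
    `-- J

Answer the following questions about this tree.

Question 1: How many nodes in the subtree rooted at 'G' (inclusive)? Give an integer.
Answer: 2

Derivation:
Subtree rooted at G contains: G, J
Count = 2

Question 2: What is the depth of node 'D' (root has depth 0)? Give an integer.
Path from root to D: A -> B -> D
Depth = number of edges = 2

Answer: 2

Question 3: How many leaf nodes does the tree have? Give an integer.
Leaves (nodes with no children): C, D, E, F, J

Answer: 5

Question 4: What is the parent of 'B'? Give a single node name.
Answer: A

Derivation:
Scan adjacency: B appears as child of A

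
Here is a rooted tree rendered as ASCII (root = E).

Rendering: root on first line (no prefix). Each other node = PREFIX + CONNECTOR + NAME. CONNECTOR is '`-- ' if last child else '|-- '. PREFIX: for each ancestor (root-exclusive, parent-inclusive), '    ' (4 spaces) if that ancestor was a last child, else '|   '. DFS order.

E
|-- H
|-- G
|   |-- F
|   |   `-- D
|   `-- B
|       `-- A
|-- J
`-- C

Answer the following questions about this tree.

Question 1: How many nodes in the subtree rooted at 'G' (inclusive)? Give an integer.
Answer: 5

Derivation:
Subtree rooted at G contains: A, B, D, F, G
Count = 5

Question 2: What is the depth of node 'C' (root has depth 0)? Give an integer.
Answer: 1

Derivation:
Path from root to C: E -> C
Depth = number of edges = 1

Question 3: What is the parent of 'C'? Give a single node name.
Answer: E

Derivation:
Scan adjacency: C appears as child of E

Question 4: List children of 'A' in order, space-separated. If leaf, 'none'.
Node A's children (from adjacency): (leaf)

Answer: none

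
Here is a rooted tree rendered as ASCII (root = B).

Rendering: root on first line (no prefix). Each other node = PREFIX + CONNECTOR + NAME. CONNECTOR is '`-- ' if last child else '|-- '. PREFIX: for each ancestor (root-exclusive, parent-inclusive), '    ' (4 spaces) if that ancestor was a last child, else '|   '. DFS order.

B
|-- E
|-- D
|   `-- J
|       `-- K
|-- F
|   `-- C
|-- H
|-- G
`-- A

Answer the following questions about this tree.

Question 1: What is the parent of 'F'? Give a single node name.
Scan adjacency: F appears as child of B

Answer: B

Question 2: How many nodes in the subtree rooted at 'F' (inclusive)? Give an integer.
Subtree rooted at F contains: C, F
Count = 2

Answer: 2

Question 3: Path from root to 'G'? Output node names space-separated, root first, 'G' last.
Answer: B G

Derivation:
Walk down from root: B -> G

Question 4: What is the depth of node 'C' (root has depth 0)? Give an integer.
Path from root to C: B -> F -> C
Depth = number of edges = 2

Answer: 2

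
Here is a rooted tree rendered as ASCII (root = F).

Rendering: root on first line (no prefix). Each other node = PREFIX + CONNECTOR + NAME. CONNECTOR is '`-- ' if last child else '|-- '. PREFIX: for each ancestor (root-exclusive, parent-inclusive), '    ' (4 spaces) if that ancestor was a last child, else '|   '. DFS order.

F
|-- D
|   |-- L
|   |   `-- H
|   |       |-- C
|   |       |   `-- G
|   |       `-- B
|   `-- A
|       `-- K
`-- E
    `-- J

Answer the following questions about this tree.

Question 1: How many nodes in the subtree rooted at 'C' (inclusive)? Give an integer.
Subtree rooted at C contains: C, G
Count = 2

Answer: 2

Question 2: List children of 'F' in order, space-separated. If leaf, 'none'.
Node F's children (from adjacency): D, E

Answer: D E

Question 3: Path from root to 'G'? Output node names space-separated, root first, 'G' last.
Answer: F D L H C G

Derivation:
Walk down from root: F -> D -> L -> H -> C -> G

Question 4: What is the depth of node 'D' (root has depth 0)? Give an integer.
Path from root to D: F -> D
Depth = number of edges = 1

Answer: 1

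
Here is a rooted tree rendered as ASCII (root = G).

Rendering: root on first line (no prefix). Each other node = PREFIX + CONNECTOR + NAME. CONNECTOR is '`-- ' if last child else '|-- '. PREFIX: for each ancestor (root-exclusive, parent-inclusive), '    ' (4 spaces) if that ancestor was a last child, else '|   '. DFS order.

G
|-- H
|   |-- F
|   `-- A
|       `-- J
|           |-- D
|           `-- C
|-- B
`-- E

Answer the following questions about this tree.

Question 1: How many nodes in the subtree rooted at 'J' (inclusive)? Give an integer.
Answer: 3

Derivation:
Subtree rooted at J contains: C, D, J
Count = 3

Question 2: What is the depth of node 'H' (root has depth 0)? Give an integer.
Answer: 1

Derivation:
Path from root to H: G -> H
Depth = number of edges = 1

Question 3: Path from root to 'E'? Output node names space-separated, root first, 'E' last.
Walk down from root: G -> E

Answer: G E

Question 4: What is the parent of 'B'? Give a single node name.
Scan adjacency: B appears as child of G

Answer: G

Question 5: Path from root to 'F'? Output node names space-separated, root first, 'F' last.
Walk down from root: G -> H -> F

Answer: G H F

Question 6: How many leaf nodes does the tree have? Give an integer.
Answer: 5

Derivation:
Leaves (nodes with no children): B, C, D, E, F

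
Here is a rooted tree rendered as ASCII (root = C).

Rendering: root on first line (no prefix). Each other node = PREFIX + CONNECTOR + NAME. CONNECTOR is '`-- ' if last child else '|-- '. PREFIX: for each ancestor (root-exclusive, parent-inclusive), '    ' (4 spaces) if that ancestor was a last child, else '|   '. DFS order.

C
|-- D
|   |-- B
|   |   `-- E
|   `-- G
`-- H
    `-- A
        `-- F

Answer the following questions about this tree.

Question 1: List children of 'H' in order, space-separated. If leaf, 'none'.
Answer: A

Derivation:
Node H's children (from adjacency): A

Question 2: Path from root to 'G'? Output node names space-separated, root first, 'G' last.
Walk down from root: C -> D -> G

Answer: C D G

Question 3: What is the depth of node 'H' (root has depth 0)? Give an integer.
Path from root to H: C -> H
Depth = number of edges = 1

Answer: 1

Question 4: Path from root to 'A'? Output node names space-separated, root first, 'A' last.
Walk down from root: C -> H -> A

Answer: C H A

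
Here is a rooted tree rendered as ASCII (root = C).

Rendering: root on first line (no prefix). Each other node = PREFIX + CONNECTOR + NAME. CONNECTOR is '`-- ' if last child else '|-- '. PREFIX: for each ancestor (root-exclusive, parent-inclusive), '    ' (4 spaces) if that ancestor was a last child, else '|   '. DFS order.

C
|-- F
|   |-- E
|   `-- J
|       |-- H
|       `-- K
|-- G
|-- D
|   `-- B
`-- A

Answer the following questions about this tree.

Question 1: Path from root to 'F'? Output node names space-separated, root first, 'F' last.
Walk down from root: C -> F

Answer: C F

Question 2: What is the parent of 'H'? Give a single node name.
Answer: J

Derivation:
Scan adjacency: H appears as child of J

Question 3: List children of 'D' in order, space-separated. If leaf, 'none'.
Answer: B

Derivation:
Node D's children (from adjacency): B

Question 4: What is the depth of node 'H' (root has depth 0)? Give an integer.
Path from root to H: C -> F -> J -> H
Depth = number of edges = 3

Answer: 3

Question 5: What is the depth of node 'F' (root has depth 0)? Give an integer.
Answer: 1

Derivation:
Path from root to F: C -> F
Depth = number of edges = 1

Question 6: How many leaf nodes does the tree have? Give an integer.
Leaves (nodes with no children): A, B, E, G, H, K

Answer: 6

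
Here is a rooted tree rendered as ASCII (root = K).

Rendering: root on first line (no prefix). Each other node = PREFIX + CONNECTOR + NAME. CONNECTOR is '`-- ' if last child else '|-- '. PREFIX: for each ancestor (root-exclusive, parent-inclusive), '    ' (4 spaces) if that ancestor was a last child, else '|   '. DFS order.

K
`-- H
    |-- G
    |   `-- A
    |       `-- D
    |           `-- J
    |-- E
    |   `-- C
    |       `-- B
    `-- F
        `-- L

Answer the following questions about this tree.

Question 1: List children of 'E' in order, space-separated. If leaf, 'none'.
Answer: C

Derivation:
Node E's children (from adjacency): C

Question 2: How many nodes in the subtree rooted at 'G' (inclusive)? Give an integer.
Subtree rooted at G contains: A, D, G, J
Count = 4

Answer: 4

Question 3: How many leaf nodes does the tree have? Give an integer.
Leaves (nodes with no children): B, J, L

Answer: 3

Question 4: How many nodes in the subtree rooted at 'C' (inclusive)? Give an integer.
Answer: 2

Derivation:
Subtree rooted at C contains: B, C
Count = 2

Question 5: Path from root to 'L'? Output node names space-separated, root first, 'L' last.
Walk down from root: K -> H -> F -> L

Answer: K H F L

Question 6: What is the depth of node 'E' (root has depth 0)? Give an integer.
Path from root to E: K -> H -> E
Depth = number of edges = 2

Answer: 2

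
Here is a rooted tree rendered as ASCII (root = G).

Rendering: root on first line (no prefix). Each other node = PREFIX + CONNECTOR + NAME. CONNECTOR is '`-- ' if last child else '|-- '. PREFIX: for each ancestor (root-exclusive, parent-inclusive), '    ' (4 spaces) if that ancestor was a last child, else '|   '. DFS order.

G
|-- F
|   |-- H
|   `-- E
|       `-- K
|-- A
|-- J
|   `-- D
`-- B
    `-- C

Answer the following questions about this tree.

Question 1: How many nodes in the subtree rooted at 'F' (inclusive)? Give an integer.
Subtree rooted at F contains: E, F, H, K
Count = 4

Answer: 4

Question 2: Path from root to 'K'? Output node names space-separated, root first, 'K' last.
Walk down from root: G -> F -> E -> K

Answer: G F E K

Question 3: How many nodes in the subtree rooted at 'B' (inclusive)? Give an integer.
Answer: 2

Derivation:
Subtree rooted at B contains: B, C
Count = 2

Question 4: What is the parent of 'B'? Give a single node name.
Scan adjacency: B appears as child of G

Answer: G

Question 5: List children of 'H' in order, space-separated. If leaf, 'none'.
Answer: none

Derivation:
Node H's children (from adjacency): (leaf)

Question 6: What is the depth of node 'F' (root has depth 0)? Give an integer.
Answer: 1

Derivation:
Path from root to F: G -> F
Depth = number of edges = 1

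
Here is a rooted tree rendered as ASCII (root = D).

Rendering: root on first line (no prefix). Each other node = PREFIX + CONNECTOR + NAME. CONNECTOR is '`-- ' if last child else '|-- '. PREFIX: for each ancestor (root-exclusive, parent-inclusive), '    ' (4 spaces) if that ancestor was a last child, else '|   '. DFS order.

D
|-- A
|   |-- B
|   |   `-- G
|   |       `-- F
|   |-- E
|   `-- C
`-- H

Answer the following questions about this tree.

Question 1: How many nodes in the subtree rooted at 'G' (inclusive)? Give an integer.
Subtree rooted at G contains: F, G
Count = 2

Answer: 2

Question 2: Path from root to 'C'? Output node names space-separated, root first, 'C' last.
Walk down from root: D -> A -> C

Answer: D A C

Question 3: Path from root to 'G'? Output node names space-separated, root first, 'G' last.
Walk down from root: D -> A -> B -> G

Answer: D A B G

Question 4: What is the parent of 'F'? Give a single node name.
Scan adjacency: F appears as child of G

Answer: G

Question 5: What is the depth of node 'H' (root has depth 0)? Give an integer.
Path from root to H: D -> H
Depth = number of edges = 1

Answer: 1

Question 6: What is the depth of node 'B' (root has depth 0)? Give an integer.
Path from root to B: D -> A -> B
Depth = number of edges = 2

Answer: 2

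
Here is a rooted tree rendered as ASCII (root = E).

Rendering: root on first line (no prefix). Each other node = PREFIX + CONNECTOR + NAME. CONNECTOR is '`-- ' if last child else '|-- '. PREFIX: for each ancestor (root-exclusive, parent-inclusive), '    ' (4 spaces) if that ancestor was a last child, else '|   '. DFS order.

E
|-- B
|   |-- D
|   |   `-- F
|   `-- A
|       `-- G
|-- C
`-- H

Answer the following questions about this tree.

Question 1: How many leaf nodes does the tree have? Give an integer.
Answer: 4

Derivation:
Leaves (nodes with no children): C, F, G, H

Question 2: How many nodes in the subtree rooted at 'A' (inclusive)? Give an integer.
Subtree rooted at A contains: A, G
Count = 2

Answer: 2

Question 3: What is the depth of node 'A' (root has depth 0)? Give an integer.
Path from root to A: E -> B -> A
Depth = number of edges = 2

Answer: 2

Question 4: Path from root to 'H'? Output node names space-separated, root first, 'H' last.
Answer: E H

Derivation:
Walk down from root: E -> H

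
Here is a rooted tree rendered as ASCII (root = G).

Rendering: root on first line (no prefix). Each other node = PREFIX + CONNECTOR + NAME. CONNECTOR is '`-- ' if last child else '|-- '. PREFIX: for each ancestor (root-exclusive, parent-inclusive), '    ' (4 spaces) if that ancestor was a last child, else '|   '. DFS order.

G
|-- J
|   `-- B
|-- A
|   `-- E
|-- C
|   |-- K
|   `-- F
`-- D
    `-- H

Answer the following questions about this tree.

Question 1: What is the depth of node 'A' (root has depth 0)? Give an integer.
Answer: 1

Derivation:
Path from root to A: G -> A
Depth = number of edges = 1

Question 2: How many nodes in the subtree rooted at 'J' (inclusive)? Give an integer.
Answer: 2

Derivation:
Subtree rooted at J contains: B, J
Count = 2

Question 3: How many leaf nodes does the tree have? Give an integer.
Leaves (nodes with no children): B, E, F, H, K

Answer: 5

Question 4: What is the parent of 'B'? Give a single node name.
Answer: J

Derivation:
Scan adjacency: B appears as child of J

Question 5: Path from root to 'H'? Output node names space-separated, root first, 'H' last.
Answer: G D H

Derivation:
Walk down from root: G -> D -> H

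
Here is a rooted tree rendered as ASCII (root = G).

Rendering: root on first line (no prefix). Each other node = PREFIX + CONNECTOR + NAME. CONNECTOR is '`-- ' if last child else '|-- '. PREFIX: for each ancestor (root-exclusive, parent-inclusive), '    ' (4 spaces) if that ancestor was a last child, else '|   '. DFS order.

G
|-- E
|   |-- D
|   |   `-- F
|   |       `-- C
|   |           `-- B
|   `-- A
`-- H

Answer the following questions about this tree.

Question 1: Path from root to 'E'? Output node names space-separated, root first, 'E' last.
Answer: G E

Derivation:
Walk down from root: G -> E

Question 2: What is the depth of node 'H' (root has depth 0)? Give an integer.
Path from root to H: G -> H
Depth = number of edges = 1

Answer: 1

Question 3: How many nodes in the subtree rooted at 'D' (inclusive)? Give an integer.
Subtree rooted at D contains: B, C, D, F
Count = 4

Answer: 4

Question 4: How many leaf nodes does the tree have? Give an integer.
Answer: 3

Derivation:
Leaves (nodes with no children): A, B, H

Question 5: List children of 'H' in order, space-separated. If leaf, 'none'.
Answer: none

Derivation:
Node H's children (from adjacency): (leaf)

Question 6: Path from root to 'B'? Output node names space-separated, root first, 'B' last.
Answer: G E D F C B

Derivation:
Walk down from root: G -> E -> D -> F -> C -> B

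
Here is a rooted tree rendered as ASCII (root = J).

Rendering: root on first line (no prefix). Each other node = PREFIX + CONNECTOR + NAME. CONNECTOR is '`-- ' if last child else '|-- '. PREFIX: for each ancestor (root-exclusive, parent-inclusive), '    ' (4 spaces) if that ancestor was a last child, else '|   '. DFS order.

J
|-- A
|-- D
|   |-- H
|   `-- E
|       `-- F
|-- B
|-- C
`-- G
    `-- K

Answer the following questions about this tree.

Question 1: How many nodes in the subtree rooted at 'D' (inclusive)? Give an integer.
Subtree rooted at D contains: D, E, F, H
Count = 4

Answer: 4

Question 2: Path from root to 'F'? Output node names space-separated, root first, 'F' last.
Walk down from root: J -> D -> E -> F

Answer: J D E F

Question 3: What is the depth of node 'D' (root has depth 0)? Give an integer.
Answer: 1

Derivation:
Path from root to D: J -> D
Depth = number of edges = 1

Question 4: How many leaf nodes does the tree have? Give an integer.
Answer: 6

Derivation:
Leaves (nodes with no children): A, B, C, F, H, K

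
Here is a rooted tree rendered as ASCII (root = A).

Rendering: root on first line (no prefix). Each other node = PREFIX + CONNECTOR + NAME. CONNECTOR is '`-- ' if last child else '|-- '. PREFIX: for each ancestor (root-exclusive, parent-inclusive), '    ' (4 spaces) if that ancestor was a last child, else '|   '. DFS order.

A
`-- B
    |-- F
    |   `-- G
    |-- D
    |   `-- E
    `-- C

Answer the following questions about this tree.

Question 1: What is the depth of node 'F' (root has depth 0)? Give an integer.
Path from root to F: A -> B -> F
Depth = number of edges = 2

Answer: 2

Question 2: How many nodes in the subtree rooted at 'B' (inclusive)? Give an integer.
Answer: 6

Derivation:
Subtree rooted at B contains: B, C, D, E, F, G
Count = 6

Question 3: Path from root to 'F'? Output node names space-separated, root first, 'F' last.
Walk down from root: A -> B -> F

Answer: A B F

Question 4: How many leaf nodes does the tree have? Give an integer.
Answer: 3

Derivation:
Leaves (nodes with no children): C, E, G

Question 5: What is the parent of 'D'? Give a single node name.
Answer: B

Derivation:
Scan adjacency: D appears as child of B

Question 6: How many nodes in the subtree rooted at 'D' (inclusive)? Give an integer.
Subtree rooted at D contains: D, E
Count = 2

Answer: 2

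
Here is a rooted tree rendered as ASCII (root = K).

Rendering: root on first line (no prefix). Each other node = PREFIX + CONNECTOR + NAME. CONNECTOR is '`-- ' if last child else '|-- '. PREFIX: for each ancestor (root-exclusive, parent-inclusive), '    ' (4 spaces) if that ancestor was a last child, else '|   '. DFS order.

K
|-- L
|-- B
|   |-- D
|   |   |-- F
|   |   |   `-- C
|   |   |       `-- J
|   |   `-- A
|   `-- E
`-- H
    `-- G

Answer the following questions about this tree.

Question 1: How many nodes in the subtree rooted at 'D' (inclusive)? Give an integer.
Answer: 5

Derivation:
Subtree rooted at D contains: A, C, D, F, J
Count = 5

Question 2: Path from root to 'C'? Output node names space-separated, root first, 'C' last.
Walk down from root: K -> B -> D -> F -> C

Answer: K B D F C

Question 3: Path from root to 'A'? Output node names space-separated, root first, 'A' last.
Walk down from root: K -> B -> D -> A

Answer: K B D A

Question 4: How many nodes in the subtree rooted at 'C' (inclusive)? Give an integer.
Subtree rooted at C contains: C, J
Count = 2

Answer: 2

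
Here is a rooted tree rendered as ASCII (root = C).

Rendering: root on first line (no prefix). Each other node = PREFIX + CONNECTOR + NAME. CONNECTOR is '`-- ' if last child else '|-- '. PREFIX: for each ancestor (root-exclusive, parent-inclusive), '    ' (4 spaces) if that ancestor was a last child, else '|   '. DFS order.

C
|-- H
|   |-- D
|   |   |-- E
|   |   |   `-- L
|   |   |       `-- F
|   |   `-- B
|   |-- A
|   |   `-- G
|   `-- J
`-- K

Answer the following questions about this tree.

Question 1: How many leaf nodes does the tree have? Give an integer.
Leaves (nodes with no children): B, F, G, J, K

Answer: 5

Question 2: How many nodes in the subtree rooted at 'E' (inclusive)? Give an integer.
Answer: 3

Derivation:
Subtree rooted at E contains: E, F, L
Count = 3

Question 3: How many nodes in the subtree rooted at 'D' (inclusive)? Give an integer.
Answer: 5

Derivation:
Subtree rooted at D contains: B, D, E, F, L
Count = 5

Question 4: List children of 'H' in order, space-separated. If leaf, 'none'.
Node H's children (from adjacency): D, A, J

Answer: D A J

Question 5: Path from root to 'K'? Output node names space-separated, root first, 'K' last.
Answer: C K

Derivation:
Walk down from root: C -> K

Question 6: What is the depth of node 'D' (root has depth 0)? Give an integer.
Answer: 2

Derivation:
Path from root to D: C -> H -> D
Depth = number of edges = 2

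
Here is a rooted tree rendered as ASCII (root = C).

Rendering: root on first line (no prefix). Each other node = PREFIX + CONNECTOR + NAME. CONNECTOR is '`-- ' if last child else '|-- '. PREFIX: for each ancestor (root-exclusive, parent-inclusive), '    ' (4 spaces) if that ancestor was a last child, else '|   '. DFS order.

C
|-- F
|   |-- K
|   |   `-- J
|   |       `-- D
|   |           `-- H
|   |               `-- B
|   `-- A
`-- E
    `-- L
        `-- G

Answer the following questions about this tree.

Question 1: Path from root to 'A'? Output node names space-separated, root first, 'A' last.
Answer: C F A

Derivation:
Walk down from root: C -> F -> A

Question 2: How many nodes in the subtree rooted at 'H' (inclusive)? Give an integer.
Subtree rooted at H contains: B, H
Count = 2

Answer: 2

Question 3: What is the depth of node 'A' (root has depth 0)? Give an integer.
Path from root to A: C -> F -> A
Depth = number of edges = 2

Answer: 2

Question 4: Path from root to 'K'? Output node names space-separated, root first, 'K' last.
Walk down from root: C -> F -> K

Answer: C F K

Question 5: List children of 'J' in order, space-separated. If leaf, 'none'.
Node J's children (from adjacency): D

Answer: D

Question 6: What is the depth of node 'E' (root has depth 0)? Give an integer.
Answer: 1

Derivation:
Path from root to E: C -> E
Depth = number of edges = 1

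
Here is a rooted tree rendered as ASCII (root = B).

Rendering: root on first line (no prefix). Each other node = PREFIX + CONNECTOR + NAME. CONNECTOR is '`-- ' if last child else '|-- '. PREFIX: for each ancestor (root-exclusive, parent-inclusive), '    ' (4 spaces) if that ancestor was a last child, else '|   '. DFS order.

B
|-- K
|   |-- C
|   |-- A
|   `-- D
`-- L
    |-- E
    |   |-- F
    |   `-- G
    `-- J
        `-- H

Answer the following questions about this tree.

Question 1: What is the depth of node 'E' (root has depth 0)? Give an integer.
Answer: 2

Derivation:
Path from root to E: B -> L -> E
Depth = number of edges = 2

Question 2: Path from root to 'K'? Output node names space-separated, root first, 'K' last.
Answer: B K

Derivation:
Walk down from root: B -> K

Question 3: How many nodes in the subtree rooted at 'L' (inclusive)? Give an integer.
Subtree rooted at L contains: E, F, G, H, J, L
Count = 6

Answer: 6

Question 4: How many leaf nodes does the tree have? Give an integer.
Leaves (nodes with no children): A, C, D, F, G, H

Answer: 6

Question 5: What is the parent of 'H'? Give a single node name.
Scan adjacency: H appears as child of J

Answer: J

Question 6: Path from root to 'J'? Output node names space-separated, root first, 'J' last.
Answer: B L J

Derivation:
Walk down from root: B -> L -> J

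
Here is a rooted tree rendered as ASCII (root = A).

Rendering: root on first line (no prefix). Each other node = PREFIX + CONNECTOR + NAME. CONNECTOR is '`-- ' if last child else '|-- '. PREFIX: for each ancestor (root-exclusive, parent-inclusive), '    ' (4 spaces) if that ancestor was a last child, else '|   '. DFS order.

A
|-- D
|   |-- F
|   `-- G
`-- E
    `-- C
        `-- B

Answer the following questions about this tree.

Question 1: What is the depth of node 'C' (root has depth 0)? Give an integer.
Path from root to C: A -> E -> C
Depth = number of edges = 2

Answer: 2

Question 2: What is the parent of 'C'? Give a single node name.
Answer: E

Derivation:
Scan adjacency: C appears as child of E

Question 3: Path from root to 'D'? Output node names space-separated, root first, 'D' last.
Answer: A D

Derivation:
Walk down from root: A -> D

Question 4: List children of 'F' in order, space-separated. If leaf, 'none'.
Node F's children (from adjacency): (leaf)

Answer: none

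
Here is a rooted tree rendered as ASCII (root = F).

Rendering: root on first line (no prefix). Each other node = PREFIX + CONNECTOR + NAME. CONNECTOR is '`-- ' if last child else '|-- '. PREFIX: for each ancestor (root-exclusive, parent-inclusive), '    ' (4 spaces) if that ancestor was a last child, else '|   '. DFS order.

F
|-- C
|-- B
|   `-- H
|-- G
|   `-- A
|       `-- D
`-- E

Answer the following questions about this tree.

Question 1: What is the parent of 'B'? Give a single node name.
Scan adjacency: B appears as child of F

Answer: F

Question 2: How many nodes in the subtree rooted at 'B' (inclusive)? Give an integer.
Answer: 2

Derivation:
Subtree rooted at B contains: B, H
Count = 2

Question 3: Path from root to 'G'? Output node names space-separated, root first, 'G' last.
Answer: F G

Derivation:
Walk down from root: F -> G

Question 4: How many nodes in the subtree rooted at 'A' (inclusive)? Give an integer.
Subtree rooted at A contains: A, D
Count = 2

Answer: 2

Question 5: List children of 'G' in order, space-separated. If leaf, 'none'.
Node G's children (from adjacency): A

Answer: A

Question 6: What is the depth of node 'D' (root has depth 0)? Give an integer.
Answer: 3

Derivation:
Path from root to D: F -> G -> A -> D
Depth = number of edges = 3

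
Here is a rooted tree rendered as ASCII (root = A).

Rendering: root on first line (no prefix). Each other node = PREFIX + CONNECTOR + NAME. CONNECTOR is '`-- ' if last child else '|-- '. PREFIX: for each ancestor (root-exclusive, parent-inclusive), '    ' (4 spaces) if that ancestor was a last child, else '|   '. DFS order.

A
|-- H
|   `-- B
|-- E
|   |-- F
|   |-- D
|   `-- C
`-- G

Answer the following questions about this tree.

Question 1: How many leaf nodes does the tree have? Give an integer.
Answer: 5

Derivation:
Leaves (nodes with no children): B, C, D, F, G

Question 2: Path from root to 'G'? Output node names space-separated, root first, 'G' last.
Answer: A G

Derivation:
Walk down from root: A -> G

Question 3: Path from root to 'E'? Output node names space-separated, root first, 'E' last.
Answer: A E

Derivation:
Walk down from root: A -> E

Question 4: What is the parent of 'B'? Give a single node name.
Scan adjacency: B appears as child of H

Answer: H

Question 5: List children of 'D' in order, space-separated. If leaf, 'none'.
Node D's children (from adjacency): (leaf)

Answer: none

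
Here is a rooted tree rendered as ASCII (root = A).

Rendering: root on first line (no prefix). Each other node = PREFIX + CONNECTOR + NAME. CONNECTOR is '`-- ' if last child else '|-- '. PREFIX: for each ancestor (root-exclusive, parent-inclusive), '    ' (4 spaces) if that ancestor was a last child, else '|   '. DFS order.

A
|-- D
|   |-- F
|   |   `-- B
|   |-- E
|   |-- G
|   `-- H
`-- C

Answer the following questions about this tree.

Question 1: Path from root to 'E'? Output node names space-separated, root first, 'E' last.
Walk down from root: A -> D -> E

Answer: A D E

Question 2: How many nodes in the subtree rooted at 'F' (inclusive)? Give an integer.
Answer: 2

Derivation:
Subtree rooted at F contains: B, F
Count = 2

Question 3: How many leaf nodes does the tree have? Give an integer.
Leaves (nodes with no children): B, C, E, G, H

Answer: 5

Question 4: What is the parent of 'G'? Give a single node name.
Answer: D

Derivation:
Scan adjacency: G appears as child of D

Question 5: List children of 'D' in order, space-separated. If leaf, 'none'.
Answer: F E G H

Derivation:
Node D's children (from adjacency): F, E, G, H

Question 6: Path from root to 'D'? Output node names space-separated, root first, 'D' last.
Answer: A D

Derivation:
Walk down from root: A -> D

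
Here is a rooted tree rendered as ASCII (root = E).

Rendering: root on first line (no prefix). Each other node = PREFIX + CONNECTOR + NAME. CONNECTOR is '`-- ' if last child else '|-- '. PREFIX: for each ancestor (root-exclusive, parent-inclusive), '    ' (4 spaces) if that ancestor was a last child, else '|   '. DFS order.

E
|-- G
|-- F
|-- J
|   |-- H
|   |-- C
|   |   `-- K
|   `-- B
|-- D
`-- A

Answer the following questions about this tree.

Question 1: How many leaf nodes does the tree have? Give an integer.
Answer: 7

Derivation:
Leaves (nodes with no children): A, B, D, F, G, H, K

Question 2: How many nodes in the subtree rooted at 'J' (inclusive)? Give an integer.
Subtree rooted at J contains: B, C, H, J, K
Count = 5

Answer: 5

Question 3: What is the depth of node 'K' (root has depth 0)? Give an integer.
Path from root to K: E -> J -> C -> K
Depth = number of edges = 3

Answer: 3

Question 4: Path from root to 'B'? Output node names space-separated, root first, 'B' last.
Walk down from root: E -> J -> B

Answer: E J B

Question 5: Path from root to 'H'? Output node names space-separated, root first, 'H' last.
Answer: E J H

Derivation:
Walk down from root: E -> J -> H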